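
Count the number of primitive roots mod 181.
A prime p has φ(p-1) primitive roots; here φ(180) = 48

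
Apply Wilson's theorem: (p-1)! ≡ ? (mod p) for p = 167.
By Wilson's theorem, (166)! ≡ -1 ≡ 166 (mod 167)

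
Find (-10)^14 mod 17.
By repeated squaring mod 17: (-10)^{1}≡7, (-10)^{2}≡15, (-10)^{4}≡4, (-10)^{8}≡16. Then (-10)^{14} = (-10)^{8+4+2} ≡ 16 × 4 × 15 ≡ 8 mod 17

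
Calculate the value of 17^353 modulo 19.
Using Fermat: 17^{18} ≡ 1 mod 19. 353 ≡ 11 mod 18. So 17^{353} ≡ 17^{11} ≡ 4 mod 19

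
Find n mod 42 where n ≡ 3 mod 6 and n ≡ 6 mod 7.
M = 6 × 7 = 42. M₁ = 7, y₁ ≡ 1 mod 6. M₂ = 6, y₂ ≡ 6 mod 7. n = 3×7×1 + 6×6×6 ≡ 27 mod 42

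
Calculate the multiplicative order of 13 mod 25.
Powers of 13 mod 25: 13^1≡13, 13^2≡19, 13^3≡22, 13^4≡11, 13^5≡18, 13^6≡9, 13^7≡17, 13^8≡21, 13^9≡23, 13^10≡24, 13^11≡12, 13^12≡6, 13^13≡3, 13^14≡14, 13^15≡7, 13^16≡16, 13^17≡8, 13^18≡4, 13^19≡2, 13^20≡1. So the order of 13 is 20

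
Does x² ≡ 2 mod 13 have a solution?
By Euler's criterion: 2^{6} ≡ 12 mod 13. Since this equals -1 (≡ 12), 2 is not a QR.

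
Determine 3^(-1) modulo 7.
Since 7 is prime, by Fermat 3^(-1) ≡ 3^{5} ≡ 5 (mod 7). Verify: 3 × 5 = 15 ≡ 1 (mod 7)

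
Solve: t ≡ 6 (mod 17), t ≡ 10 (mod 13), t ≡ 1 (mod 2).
M = 17 × 13 × 2 = 442. M₁ = 26, y₁ ≡ 2 (mod 17). M₂ = 34, y₂ ≡ 5 (mod 13). M₃ = 221, y₃ ≡ 1 (mod 2). t = 6×26×2 + 10×34×5 + 1×221×1 ≡ 23 (mod 442)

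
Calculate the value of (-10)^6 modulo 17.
By repeated squaring (mod 17): (-10)^{1}≡7, (-10)^{2}≡15, (-10)^{4}≡4. Then (-10)^{6} = (-10)^{4+2} ≡ 4 × 15 ≡ 9 (mod 17)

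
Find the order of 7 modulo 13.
Powers of 7 mod 13: 7^1≡7, 7^2≡10, 7^3≡5, 7^4≡9, 7^5≡11, 7^6≡12, 7^7≡6, 7^8≡3, 7^9≡8, 7^10≡4, 7^11≡2, 7^12≡1. So the order of 7 is 12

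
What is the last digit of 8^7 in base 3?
Using Fermat: 8^{2} ≡ 1 (mod 3). 7 ≡ 1 (mod 2). So 8^{7} ≡ 8^{1} ≡ 2 (mod 3)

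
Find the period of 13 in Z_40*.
Powers of 13 mod 40: 13^1≡13, 13^2≡9, 13^3≡37, 13^4≡1. So the order of 13 is 4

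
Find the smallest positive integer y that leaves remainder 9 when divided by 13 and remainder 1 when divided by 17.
M = 13 × 17 = 221. M₁ = 17, y₁ ≡ 10 (mod 13). M₂ = 13, y₂ ≡ 4 (mod 17). y = 9×17×10 + 1×13×4 ≡ 35 (mod 221)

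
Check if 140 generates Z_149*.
140^{37} ≡ 1 (mod 149) and 37 < 148, so ord_149(140) = 37 ≠ 148 and 140 is not a primitive root.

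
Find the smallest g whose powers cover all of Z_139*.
g = 2. Powers: [2, 4, 8, 16, 32, 64, 128, 117, 95, 51, ...] generates all 138 non-zero residues.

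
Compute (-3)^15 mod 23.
By repeated squaring (mod 23): (-3)^{1}≡20, (-3)^{2}≡9, (-3)^{4}≡12, (-3)^{8}≡6. Then (-3)^{15} = (-3)^{8+4+2+1} ≡ 6 × 12 × 9 × 20 ≡ 11 (mod 23)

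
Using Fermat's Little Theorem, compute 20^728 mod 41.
By Fermat: 20^{40} ≡ 1 mod 41. 728 ≡ 8 mod 40. So 20^{728} ≡ 20^{8} ≡ 37 mod 41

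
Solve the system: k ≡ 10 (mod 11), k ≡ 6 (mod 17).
M = 11 × 17 = 187. M₁ = 17, y₁ ≡ 2 (mod 11). M₂ = 11, y₂ ≡ 14 (mod 17). k = 10×17×2 + 6×11×14 ≡ 142 (mod 187)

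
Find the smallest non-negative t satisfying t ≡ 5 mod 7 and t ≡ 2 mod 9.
M = 7 × 9 = 63. M₁ = 9, y₁ ≡ 4 mod 7. M₂ = 7, y₂ ≡ 4 mod 9. t = 5×9×4 + 2×7×4 ≡ 47 mod 63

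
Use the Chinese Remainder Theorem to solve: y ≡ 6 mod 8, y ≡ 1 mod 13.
M = 8 × 13 = 104. M₁ = 13, y₁ ≡ 5 mod 8. M₂ = 8, y₂ ≡ 5 mod 13. y = 6×13×5 + 1×8×5 ≡ 14 mod 104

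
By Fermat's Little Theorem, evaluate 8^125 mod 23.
By Fermat: 8^{22} ≡ 1 mod 23. 125 = 5×22 + 15. So 8^{125} ≡ 8^{15} ≡ 2 mod 23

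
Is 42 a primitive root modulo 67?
42^{22} ≡ 1 (mod 67) and 22 < 66, so ord_67(42) = 22 ≠ 66 and 42 is not a primitive root.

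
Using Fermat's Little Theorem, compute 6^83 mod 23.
By Fermat: 6^{22} ≡ 1 mod 23. 83 = 3×22 + 17. So 6^{83} ≡ 6^{17} ≡ 12 mod 23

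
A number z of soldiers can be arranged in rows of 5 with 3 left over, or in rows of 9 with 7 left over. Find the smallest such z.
M = 5 × 9 = 45. M₁ = 9, y₁ ≡ 4 mod 5. M₂ = 5, y₂ ≡ 2 mod 9. z = 3×9×4 + 7×5×2 ≡ 43 mod 45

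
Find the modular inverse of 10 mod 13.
Since 13 is prime, by Fermat 10^(-1) ≡ 10^{11} ≡ 4 mod 13. Verify: 10 × 4 = 40 ≡ 1 mod 13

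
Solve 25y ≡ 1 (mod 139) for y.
Since 139 is prime, by Fermat 25^(-1) ≡ 25^{137} ≡ 89 (mod 139). Verify: 25 × 89 = 2225 ≡ 1 (mod 139)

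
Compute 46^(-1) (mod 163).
Since 163 is prime, by Fermat 46^(-1) ≡ 46^{161} ≡ 39 (mod 163). Verify: 46 × 39 = 1794 ≡ 1 (mod 163)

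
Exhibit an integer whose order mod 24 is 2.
7 has order 2 mod 24 since 7^{2} ≡ 1 mod 24 and no smaller power works.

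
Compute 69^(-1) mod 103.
Since 103 is prime, by Fermat 69^(-1) ≡ 69^{101} ≡ 3 mod 103. Verify: 69 × 3 = 207 ≡ 1 mod 103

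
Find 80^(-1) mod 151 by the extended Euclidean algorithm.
Extended GCD: 80(17) + 151(-9) = 1. So 80^(-1) ≡ 17 mod 151. Verify: 80 × 17 = 1360 ≡ 1 mod 151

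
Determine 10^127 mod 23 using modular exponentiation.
Using Fermat: 10^{22} ≡ 1 mod 23. 127 ≡ 17 mod 22. So 10^{127} ≡ 10^{17} ≡ 17 mod 23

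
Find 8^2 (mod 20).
8^{2} = 64 ≡ 4 (mod 20)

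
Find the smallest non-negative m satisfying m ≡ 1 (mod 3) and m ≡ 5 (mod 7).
M = 3 × 7 = 21. M₁ = 7, y₁ ≡ 1 (mod 3). M₂ = 3, y₂ ≡ 5 (mod 7). m = 1×7×1 + 5×3×5 ≡ 19 (mod 21)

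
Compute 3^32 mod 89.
By repeated squaring mod 89: 3^{1}≡3, 3^{2}≡9, 3^{4}≡81, 3^{8}≡64, 3^{16}≡2, 3^{32}≡4. So 3^{32} ≡ 4 mod 89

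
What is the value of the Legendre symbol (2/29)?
(2/29) = 2^{14} mod 29 = -1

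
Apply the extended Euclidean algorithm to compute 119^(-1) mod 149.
Extended GCD: 119(-5) + 149(4) = 1. So 119^(-1) ≡ -5 ≡ 144 (mod 149). Verify: 119 × 144 = 17136 ≡ 1 (mod 149)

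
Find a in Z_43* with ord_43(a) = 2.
42 has order 2 mod 43 since 42^{2} ≡ 1 mod 43 and no smaller power works.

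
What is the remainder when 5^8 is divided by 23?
By repeated squaring (mod 23): 5^{1}≡5, 5^{2}≡2, 5^{4}≡4, 5^{8}≡16. So 5^{8} ≡ 16 (mod 23)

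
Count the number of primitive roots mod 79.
A prime p has φ(p-1) primitive roots; here φ(78) = 24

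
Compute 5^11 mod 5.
By repeated squaring (mod 5): 5^{1}≡0, 5^{2}≡0, 5^{4}≡0, 5^{8}≡0. Then 5^{11} = 5^{8+2+1} ≡ 0 × 0 × 0 ≡ 0 (mod 5)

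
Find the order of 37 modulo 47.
Powers of 37 mod 47: 37^1≡37, 37^2≡6, 37^3≡34, 37^4≡36, 37^5≡16, 37^6≡28, 37^7≡2, 37^8≡27, 37^9≡12, 37^10≡21, 37^11≡25, 37^12≡32, 37^13≡9, 37^14≡4, 37^15≡7, 37^16≡24, 37^17≡42, 37^18≡3, 37^19≡17, 37^20≡18, 37^21≡8, 37^22≡14, 37^23≡1. So the order of 37 is 23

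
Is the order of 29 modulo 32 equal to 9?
Powers of 29 mod 32: 29^1≡29, 29^2≡9, 29^3≡5, 29^4≡17, 29^5≡13, 29^6≡25, 29^7≡21, 29^8≡1. Already 29^8≡1, so the order is 8 < 9. No, the actual order is 8.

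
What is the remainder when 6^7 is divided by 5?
Using Fermat: 6^{4} ≡ 1 mod 5. 7 ≡ 3 mod 4. So 6^{7} ≡ 6^{3} ≡ 1 mod 5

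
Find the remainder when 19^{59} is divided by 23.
By Fermat: 19^{22} ≡ 1 (mod 23). 59 = 2×22 + 15. So 19^{59} ≡ 19^{15} ≡ 20 (mod 23)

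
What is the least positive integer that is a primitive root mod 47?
g = 5. Powers: [5, 25, 31, 14, 23, 21, ...] generates all 46 non-zero residues.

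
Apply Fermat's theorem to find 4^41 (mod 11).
By Fermat: 4^{10} ≡ 1 (mod 11). 41 = 4×10 + 1. So 4^{41} ≡ 4^{1} ≡ 4 (mod 11)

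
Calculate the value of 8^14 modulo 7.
Using Fermat: 8^{6} ≡ 1 mod 7. 14 ≡ 2 mod 6. So 8^{14} ≡ 8^{2} ≡ 1 mod 7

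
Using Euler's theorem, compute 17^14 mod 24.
By Euler: 17^{8} ≡ 1 (mod 24) since gcd(17, 24) = 1. 14 = 1×8 + 6. So 17^{14} ≡ 17^{6} ≡ 1 (mod 24)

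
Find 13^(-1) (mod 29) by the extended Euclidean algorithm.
Extended GCD: 13(9) + 29(-4) = 1. So 13^(-1) ≡ 9 (mod 29). Verify: 13 × 9 = 117 ≡ 1 (mod 29)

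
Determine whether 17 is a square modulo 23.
By Euler's criterion: 17^{11} ≡ 22 (mod 23). Since this equals -1 (≡ 22), 17 is not a QR.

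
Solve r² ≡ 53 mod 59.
The square roots of 53 mod 59 are 17 and 42. Verify: 17² = 289 ≡ 53 mod 59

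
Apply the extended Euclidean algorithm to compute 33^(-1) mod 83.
Extended GCD: 33(-5) + 83(2) = 1. So 33^(-1) ≡ -5 ≡ 78 (mod 83). Verify: 33 × 78 = 2574 ≡ 1 (mod 83)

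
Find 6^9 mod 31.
By repeated squaring mod 31: 6^{1}≡6, 6^{2}≡5, 6^{4}≡25, 6^{8}≡5. Then 6^{9} = 6^{8+1} ≡ 5 × 6 ≡ 30 mod 31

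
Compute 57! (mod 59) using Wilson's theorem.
(58)! = (57)! × (58) ≡ -1 (mod 59). So (57)! ≡ -1 × (58)^(-1) ≡ (-1)×(-1) = 1 (mod 59)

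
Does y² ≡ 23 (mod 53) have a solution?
By Euler's criterion: 23^{26} ≡ 52 (mod 53). Since this equals -1 (≡ 52), 23 is not a QR.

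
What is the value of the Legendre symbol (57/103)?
(57/103) = 57^{51} mod 103 = -1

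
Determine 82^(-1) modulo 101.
Since 101 is prime, by Fermat 82^(-1) ≡ 82^{99} ≡ 85 mod 101. Verify: 82 × 85 = 6970 ≡ 1 mod 101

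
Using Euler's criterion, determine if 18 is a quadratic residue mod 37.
By Euler's criterion: 18^{18} ≡ 36 (mod 37). Since this equals -1 (≡ 36), 18 is not a QR.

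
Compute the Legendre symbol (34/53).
(34/53) = 34^{26} mod 53 = -1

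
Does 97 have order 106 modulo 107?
ord_107(97) divides 106. For each prime q|106: 97^{53}≡106, 97^{2}≡100, none ≡ 1. So 97 has order 106 and is a primitive root mod 107.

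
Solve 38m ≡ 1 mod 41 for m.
Since 41 is prime, by Fermat 38^(-1) ≡ 38^{39} ≡ 27 mod 41. Verify: 38 × 27 = 1026 ≡ 1 mod 41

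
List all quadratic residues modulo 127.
QRs mod 127: {1, 2, 4, 8, 9, 11, 13, 15, 16, 17, 18, 19, 21, 22, 25, 26, 30, 31, 32, 34, 35, 36, 37, 38, 41, 42, 44, 47, 49, 50, 52, 60, 61, 62, 64, 68, 69, 70, 71, 72, 73, 74, 76, 79, 81, 82, 84, 87, 88, 94, 98, 99, 100, 103, 104, 107, 113, 115, 117, 120, 121, 122, 124}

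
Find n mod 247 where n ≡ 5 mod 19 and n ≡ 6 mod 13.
M = 19 × 13 = 247. M₁ = 13, y₁ ≡ 3 mod 19. M₂ = 19, y₂ ≡ 11 mod 13. n = 5×13×3 + 6×19×11 ≡ 214 mod 247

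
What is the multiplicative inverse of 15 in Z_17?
Since 17 is prime, by Fermat 15^(-1) ≡ 15^{15} ≡ 8 (mod 17). Verify: 15 × 8 = 120 ≡ 1 (mod 17)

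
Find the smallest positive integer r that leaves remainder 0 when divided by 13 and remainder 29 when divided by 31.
M = 13 × 31 = 403. M₁ = 31, y₁ ≡ 8 mod 13. M₂ = 13, y₂ ≡ 12 mod 31. r = 0×31×8 + 29×13×12 ≡ 91 mod 403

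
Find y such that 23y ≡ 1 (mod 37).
Since 37 is prime, by Fermat 23^(-1) ≡ 23^{35} ≡ 29 (mod 37). Verify: 23 × 29 = 667 ≡ 1 (mod 37)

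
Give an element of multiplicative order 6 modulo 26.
17 has order 6 mod 26 since 17^{6} ≡ 1 (mod 26) and no smaller power works.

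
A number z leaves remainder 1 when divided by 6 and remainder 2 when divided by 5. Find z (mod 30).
M = 6 × 5 = 30. M₁ = 5, y₁ ≡ 5 (mod 6). M₂ = 6, y₂ ≡ 1 (mod 5). z = 1×5×5 + 2×6×1 ≡ 7 (mod 30)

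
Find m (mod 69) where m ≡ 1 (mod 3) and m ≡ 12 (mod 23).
M = 3 × 23 = 69. M₁ = 23, y₁ ≡ 2 (mod 3). M₂ = 3, y₂ ≡ 8 (mod 23). m = 1×23×2 + 12×3×8 ≡ 58 (mod 69)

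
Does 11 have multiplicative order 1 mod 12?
Powers of 11 mod 12: 11^1≡11, 11^2≡1. 11^1≡11≢1, so ord ≠ 1. No, the actual order is 2.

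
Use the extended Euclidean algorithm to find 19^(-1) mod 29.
Extended GCD: 19(-3) + 29(2) = 1. So 19^(-1) ≡ -3 ≡ 26 mod 29. Verify: 19 × 26 = 494 ≡ 1 mod 29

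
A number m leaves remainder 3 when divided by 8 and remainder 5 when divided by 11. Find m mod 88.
M = 8 × 11 = 88. M₁ = 11, y₁ ≡ 3 mod 8. M₂ = 8, y₂ ≡ 7 mod 11. m = 3×11×3 + 5×8×7 ≡ 27 mod 88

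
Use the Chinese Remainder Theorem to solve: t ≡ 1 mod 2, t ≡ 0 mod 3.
M = 2 × 3 = 6. M₁ = 3, y₁ ≡ 1 mod 2. M₂ = 2, y₂ ≡ 2 mod 3. t = 1×3×1 + 0×2×2 ≡ 3 mod 6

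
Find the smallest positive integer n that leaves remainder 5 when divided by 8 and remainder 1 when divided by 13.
M = 8 × 13 = 104. M₁ = 13, y₁ ≡ 5 (mod 8). M₂ = 8, y₂ ≡ 5 (mod 13). n = 5×13×5 + 1×8×5 ≡ 53 (mod 104)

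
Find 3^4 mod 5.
3^{4} = 81 ≡ 1 mod 5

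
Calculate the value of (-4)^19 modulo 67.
By repeated squaring mod 67: (-4)^{1}≡63, (-4)^{2}≡16, (-4)^{4}≡55, (-4)^{8}≡10, (-4)^{16}≡33. Then (-4)^{19} = (-4)^{16+2+1} ≡ 33 × 16 × 63 ≡ 32 mod 67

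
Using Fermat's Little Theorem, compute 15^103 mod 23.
By Fermat: 15^{22} ≡ 1 (mod 23). 103 = 4×22 + 15. So 15^{103} ≡ 15^{15} ≡ 21 (mod 23)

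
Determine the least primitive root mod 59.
g = 2. Powers: [2, 4, 8, 16, 32, 5, 10, 20, 40, 21, ...] generates all 58 non-zero residues.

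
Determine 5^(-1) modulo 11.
Since 11 is prime, by Fermat 5^(-1) ≡ 5^{9} ≡ 9 (mod 11). Verify: 5 × 9 = 45 ≡ 1 (mod 11)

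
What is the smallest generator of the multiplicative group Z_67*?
g = 2. Powers: [2, 4, 8, 16, 32, 64, 61, 55, 43, ...] generates all 66 non-zero residues.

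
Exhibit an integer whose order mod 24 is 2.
5 has order 2 mod 24 since 5^{2} ≡ 1 mod 24 and no smaller power works.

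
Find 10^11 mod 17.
By repeated squaring mod 17: 10^{1}≡10, 10^{2}≡15, 10^{4}≡4, 10^{8}≡16. Then 10^{11} = 10^{8+2+1} ≡ 16 × 15 × 10 ≡ 3 mod 17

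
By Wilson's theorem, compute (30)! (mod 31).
By Wilson's theorem, (30)! ≡ -1 ≡ 30 (mod 31)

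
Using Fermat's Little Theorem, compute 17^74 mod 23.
By Fermat: 17^{22} ≡ 1 mod 23. 74 = 3×22 + 8. So 17^{74} ≡ 17^{8} ≡ 18 mod 23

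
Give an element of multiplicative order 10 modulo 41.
4 has order 10 mod 41 since 4^{10} ≡ 1 (mod 41) and no smaller power works.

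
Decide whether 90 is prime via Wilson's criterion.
(89)! mod 90 = 0. Since 0 ≢ -1 mod 90, 90 is not prime.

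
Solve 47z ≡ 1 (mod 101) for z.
Since 101 is prime, by Fermat 47^(-1) ≡ 47^{99} ≡ 43 (mod 101). Verify: 47 × 43 = 2021 ≡ 1 (mod 101)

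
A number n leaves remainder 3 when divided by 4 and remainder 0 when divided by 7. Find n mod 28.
M = 4 × 7 = 28. M₁ = 7, y₁ ≡ 3 mod 4. M₂ = 4, y₂ ≡ 2 mod 7. n = 3×7×3 + 0×4×2 ≡ 7 mod 28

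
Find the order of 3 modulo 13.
Powers of 3 mod 13: 3^1≡3, 3^2≡9, 3^3≡1. ord_13(3) = 3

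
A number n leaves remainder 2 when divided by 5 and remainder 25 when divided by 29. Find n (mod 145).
M = 5 × 29 = 145. M₁ = 29, y₁ ≡ 4 (mod 5). M₂ = 5, y₂ ≡ 6 (mod 29). n = 2×29×4 + 25×5×6 ≡ 112 (mod 145)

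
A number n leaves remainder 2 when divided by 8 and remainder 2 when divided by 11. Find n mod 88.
M = 8 × 11 = 88. M₁ = 11, y₁ ≡ 3 mod 8. M₂ = 8, y₂ ≡ 7 mod 11. n = 2×11×3 + 2×8×7 ≡ 2 mod 88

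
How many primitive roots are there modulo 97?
There are φ(97-1) = φ(96) = 32 primitive roots modulo 97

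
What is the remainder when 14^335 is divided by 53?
Using Fermat: 14^{52} ≡ 1 mod 53. 335 ≡ 23 mod 52. So 14^{335} ≡ 14^{23} ≡ 31 mod 53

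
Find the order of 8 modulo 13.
Powers of 8 mod 13: 8^1≡8, 8^2≡12, 8^3≡5, 8^4≡1. Order = 4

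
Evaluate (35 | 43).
(35/43) = 35^{21} mod 43 = 1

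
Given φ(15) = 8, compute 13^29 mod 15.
By Euler: 13^{8} ≡ 1 (mod 15) since gcd(13, 15) = 1. 29 = 3×8 + 5. So 13^{29} ≡ 13^{5} ≡ 13 (mod 15)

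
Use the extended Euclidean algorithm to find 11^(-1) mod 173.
Extended GCD: 11(63) + 173(-4) = 1. So 11^(-1) ≡ 63 (mod 173). Verify: 11 × 63 = 693 ≡ 1 (mod 173)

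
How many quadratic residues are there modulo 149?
The squaring map on Z_149* is 2-to-1, so there are (148)/2 = 74 QRs.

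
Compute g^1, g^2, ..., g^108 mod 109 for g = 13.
13^1, 13^2, ..., 13^{108} mod 109: [13, 60, 17, 3, 39, 71, 51, 9, 8, 104, 44, 27, 24, 94, 23, 81, 72, 64, 69, 25, 107, 83, 98, 75, 103, 31, 76, 7, 91, 93, 10, 21, 55, 61, 30, 63, 56, 74, 90, 80, 59, 4, 52, 22, 68, 12, 47, 66, 95, 36, 32, 89, 67, 108, 96, 49, 92, 106, 70, 38, 58, 100, 101, 5, 65, 82, 85, 15, 86, 28, 37, 45, 40, 84, 2, 26, 11, 34, 6, 78, 33, 102, 18, 16, 99, 88, 54, 48, 79, 46, 53, 35, 19, 29, 50, 105, 57, 87, 41, 97, 62, 43, 14, 73, 77, 20, 42, 1]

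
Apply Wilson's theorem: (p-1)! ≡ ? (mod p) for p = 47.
By Wilson's theorem, (46)! ≡ -1 ≡ 46 mod 47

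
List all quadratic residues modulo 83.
Quadratic residues modulo 83: {1, 3, 4, 7, 9, 10, 11, 12, 16, 17, 21, 23, 25, 26, 27, 28, 29, 30, 31, 33, 36, 37, 38, 40, 41, 44, 48, 49, 51, 59, 61, 63, 64, 65, 68, 69, 70, 75, 77, 78, 81}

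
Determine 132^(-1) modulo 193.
Since 193 is prime, by Fermat 132^(-1) ≡ 132^{191} ≡ 174 (mod 193). Verify: 132 × 174 = 22968 ≡ 1 (mod 193)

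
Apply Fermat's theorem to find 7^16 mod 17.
By Fermat's Little Theorem, 7^{16} ≡ 1 mod 17 since 17 is prime and gcd(7, 17) = 1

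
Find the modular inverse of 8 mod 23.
Since 23 is prime, by Fermat 8^(-1) ≡ 8^{21} ≡ 3 (mod 23). Verify: 8 × 3 = 24 ≡ 1 (mod 23)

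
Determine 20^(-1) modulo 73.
Since 73 is prime, by Fermat 20^(-1) ≡ 20^{71} ≡ 11 (mod 73). Verify: 20 × 11 = 220 ≡ 1 (mod 73)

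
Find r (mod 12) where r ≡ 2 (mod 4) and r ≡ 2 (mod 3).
M = 4 × 3 = 12. M₁ = 3, y₁ ≡ 3 (mod 4). M₂ = 4, y₂ ≡ 1 (mod 3). r = 2×3×3 + 2×4×1 ≡ 2 (mod 12)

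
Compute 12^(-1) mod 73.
Since 73 is prime, by Fermat 12^(-1) ≡ 12^{71} ≡ 67 mod 73. Verify: 12 × 67 = 804 ≡ 1 mod 73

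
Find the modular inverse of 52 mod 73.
Since 73 is prime, by Fermat 52^(-1) ≡ 52^{71} ≡ 66 (mod 73). Verify: 52 × 66 = 3432 ≡ 1 (mod 73)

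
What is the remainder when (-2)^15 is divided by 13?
Using Fermat: (-2)^{12} ≡ 1 mod 13. 15 ≡ 3 mod 12. So (-2)^{15} ≡ (-2)^{3} ≡ 5 mod 13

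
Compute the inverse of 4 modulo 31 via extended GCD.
Extended GCD: 4(8) + 31(-1) = 1. So 4^(-1) ≡ 8 (mod 31). Verify: 4 × 8 = 32 ≡ 1 (mod 31)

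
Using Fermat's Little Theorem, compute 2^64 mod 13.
By Fermat: 2^{12} ≡ 1 (mod 13). 64 = 5×12 + 4. So 2^{64} ≡ 2^{4} ≡ 3 (mod 13)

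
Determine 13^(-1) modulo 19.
Since 19 is prime, by Fermat 13^(-1) ≡ 13^{17} ≡ 3 (mod 19). Verify: 13 × 3 = 39 ≡ 1 (mod 19)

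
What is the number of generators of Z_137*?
There are φ(137-1) = φ(136) = 64 primitive roots modulo 137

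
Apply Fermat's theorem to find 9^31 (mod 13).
By Fermat: 9^{12} ≡ 1 (mod 13). 31 = 2×12 + 7. So 9^{31} ≡ 9^{7} ≡ 9 (mod 13)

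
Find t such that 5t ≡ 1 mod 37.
Since 37 is prime, by Fermat 5^(-1) ≡ 5^{35} ≡ 15 mod 37. Verify: 5 × 15 = 75 ≡ 1 mod 37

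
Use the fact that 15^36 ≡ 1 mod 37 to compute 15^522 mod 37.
By Fermat: 15^{36} ≡ 1 mod 37. 522 ≡ 18 mod 36. So 15^{522} ≡ 15^{18} ≡ 36 mod 37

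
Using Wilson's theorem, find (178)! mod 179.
By Wilson's theorem, (178)! ≡ -1 ≡ 178 mod 179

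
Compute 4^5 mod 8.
By repeated squaring mod 8: 4^{1}≡4, 4^{2}≡0, 4^{4}≡0. Then 4^{5} = 4^{4+1} ≡ 0 × 4 ≡ 0 mod 8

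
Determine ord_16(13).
Powers of 13 mod 16: 13^1≡13, 13^2≡9, 13^3≡5, 13^4≡1. So the order of 13 is 4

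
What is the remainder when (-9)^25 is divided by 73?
By repeated squaring (mod 73): (-9)^{1}≡64, (-9)^{2}≡8, (-9)^{4}≡64, (-9)^{8}≡8, (-9)^{16}≡64. Then (-9)^{25} = (-9)^{16+8+1} ≡ 64 × 8 × 64 ≡ 64 (mod 73)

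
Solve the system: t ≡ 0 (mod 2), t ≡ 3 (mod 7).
M = 2 × 7 = 14. M₁ = 7, y₁ ≡ 1 (mod 2). M₂ = 2, y₂ ≡ 4 (mod 7). t = 0×7×1 + 3×2×4 ≡ 10 (mod 14)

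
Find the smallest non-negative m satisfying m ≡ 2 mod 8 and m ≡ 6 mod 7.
M = 8 × 7 = 56. M₁ = 7, y₁ ≡ 7 mod 8. M₂ = 8, y₂ ≡ 1 mod 7. m = 2×7×7 + 6×8×1 ≡ 34 mod 56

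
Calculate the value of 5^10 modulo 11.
Using Fermat: 5^{10} ≡ 1 (mod 11). 10 ≡ 0 (mod 10). So 5^{10} ≡ 5^{0} ≡ 1 (mod 11)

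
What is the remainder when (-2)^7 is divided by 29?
By repeated squaring (mod 29): (-2)^{1}≡27, (-2)^{2}≡4, (-2)^{4}≡16. Then (-2)^{7} = (-2)^{4+2+1} ≡ 16 × 4 × 27 ≡ 17 (mod 29)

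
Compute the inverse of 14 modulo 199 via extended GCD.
Extended GCD: 14(-71) + 199(5) = 1. So 14^(-1) ≡ -71 ≡ 128 (mod 199). Verify: 14 × 128 = 1792 ≡ 1 (mod 199)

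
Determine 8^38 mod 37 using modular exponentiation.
Using Fermat: 8^{36} ≡ 1 mod 37. 38 ≡ 2 mod 36. So 8^{38} ≡ 8^{2} ≡ 27 mod 37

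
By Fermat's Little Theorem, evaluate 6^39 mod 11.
By Fermat: 6^{10} ≡ 1 mod 11. 39 = 3×10 + 9. So 6^{39} ≡ 6^{9} ≡ 2 mod 11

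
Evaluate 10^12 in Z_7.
Using Fermat: 10^{6} ≡ 1 (mod 7). 12 ≡ 0 (mod 6). So 10^{12} ≡ 10^{0} ≡ 1 (mod 7)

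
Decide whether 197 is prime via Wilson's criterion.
(196)! mod 197 = 196. Since 196 ≡ -1 mod 197, 197 is prime.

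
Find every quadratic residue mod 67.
Quadratic residues modulo 67: {1, 4, 6, 9, 10, 14, 15, 16, 17, 19, 21, 22, 23, 24, 25, 26, 29, 33, 35, 36, 37, 39, 40, 47, 49, 54, 55, 56, 59, 60, 62, 64, 65}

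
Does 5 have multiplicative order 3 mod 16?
Powers of 5 mod 16: 5^1≡5, 5^2≡9, 5^3≡13, 5^4≡1. 5^3≡13≢1, so ord ≠ 3. No, the actual order is 4.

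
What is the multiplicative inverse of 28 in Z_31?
Since 31 is prime, by Fermat 28^(-1) ≡ 28^{29} ≡ 10 mod 31. Verify: 28 × 10 = 280 ≡ 1 mod 31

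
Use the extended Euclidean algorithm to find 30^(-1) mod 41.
Extended GCD: 30(-15) + 41(11) = 1. So 30^(-1) ≡ -15 ≡ 26 mod 41. Verify: 30 × 26 = 780 ≡ 1 mod 41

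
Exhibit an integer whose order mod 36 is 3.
13 has order 3 mod 36 since 13^{3} ≡ 1 (mod 36) and no smaller power works.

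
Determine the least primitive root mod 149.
g = 2. For each prime q|148: 2^{74}≡148, 2^{4}≡16, none ≡ 1, so ord_149(2) = 148 and 2 is a primitive root.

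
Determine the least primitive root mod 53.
g = 2. Powers: [2, 4, 8, 16, 32, 11, ...] generates all 52 non-zero residues.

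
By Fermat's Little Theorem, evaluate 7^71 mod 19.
By Fermat: 7^{18} ≡ 1 (mod 19). 71 = 3×18 + 17. So 7^{71} ≡ 7^{17} ≡ 11 (mod 19)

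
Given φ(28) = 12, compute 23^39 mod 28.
By Euler: 23^{12} ≡ 1 (mod 28) since gcd(23, 28) = 1. 39 = 3×12 + 3. So 23^{39} ≡ 23^{3} ≡ 15 (mod 28)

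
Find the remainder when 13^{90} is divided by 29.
By Fermat: 13^{28} ≡ 1 mod 29. 90 = 3×28 + 6. So 13^{90} ≡ 13^{6} ≡ 20 mod 29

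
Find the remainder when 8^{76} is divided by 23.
By Fermat: 8^{22} ≡ 1 (mod 23). 76 = 3×22 + 10. So 8^{76} ≡ 8^{10} ≡ 3 (mod 23)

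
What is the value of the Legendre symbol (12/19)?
(12/19) = 12^{9} mod 19 = -1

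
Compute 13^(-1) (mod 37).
Since 37 is prime, by Fermat 13^(-1) ≡ 13^{35} ≡ 20 (mod 37). Verify: 13 × 20 = 260 ≡ 1 (mod 37)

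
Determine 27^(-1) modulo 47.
Since 47 is prime, by Fermat 27^(-1) ≡ 27^{45} ≡ 7 mod 47. Verify: 27 × 7 = 189 ≡ 1 mod 47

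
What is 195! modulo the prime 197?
(196)! = (195)! × (196) ≡ -1 (mod 197). So (195)! ≡ -1 × (196)^(-1) ≡ (-1)×(-1) = 1 (mod 197)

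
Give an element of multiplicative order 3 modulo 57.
49 has order 3 mod 57 since 49^{3} ≡ 1 mod 57 and no smaller power works.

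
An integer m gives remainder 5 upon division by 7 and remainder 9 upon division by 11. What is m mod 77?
M = 7 × 11 = 77. M₁ = 11, y₁ ≡ 2 mod 7. M₂ = 7, y₂ ≡ 8 mod 11. m = 5×11×2 + 9×7×8 ≡ 75 mod 77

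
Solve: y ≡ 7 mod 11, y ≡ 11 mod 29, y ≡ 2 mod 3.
M = 11 × 29 × 3 = 957. M₁ = 87, y₁ ≡ 10 mod 11. M₂ = 33, y₂ ≡ 22 mod 29. M₃ = 319, y₃ ≡ 1 mod 3. y = 7×87×10 + 11×33×22 + 2×319×1 ≡ 359 mod 957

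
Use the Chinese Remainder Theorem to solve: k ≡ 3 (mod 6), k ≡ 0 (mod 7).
M = 6 × 7 = 42. M₁ = 7, y₁ ≡ 1 (mod 6). M₂ = 6, y₂ ≡ 6 (mod 7). k = 3×7×1 + 0×6×6 ≡ 21 (mod 42)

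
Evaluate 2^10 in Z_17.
By repeated squaring mod 17: 2^{1}≡2, 2^{2}≡4, 2^{4}≡16, 2^{8}≡1. Then 2^{10} = 2^{8+2} ≡ 1 × 4 ≡ 4 mod 17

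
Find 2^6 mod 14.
By repeated squaring mod 14: 2^{1}≡2, 2^{2}≡4, 2^{4}≡2. Then 2^{6} = 2^{4+2} ≡ 2 × 4 ≡ 8 mod 14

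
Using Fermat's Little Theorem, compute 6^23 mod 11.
By Fermat: 6^{10} ≡ 1 mod 11. 23 = 2×10 + 3. So 6^{23} ≡ 6^{3} ≡ 7 mod 11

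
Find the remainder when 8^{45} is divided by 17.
By Fermat: 8^{16} ≡ 1 mod 17. 45 = 2×16 + 13. So 8^{45} ≡ 8^{13} ≡ 9 mod 17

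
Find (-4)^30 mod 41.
By repeated squaring mod 41: (-4)^{1}≡37, (-4)^{2}≡16, (-4)^{4}≡10, (-4)^{8}≡18, (-4)^{16}≡37. Then (-4)^{30} = (-4)^{16+8+4+2} ≡ 37 × 18 × 10 × 16 ≡ 1 mod 41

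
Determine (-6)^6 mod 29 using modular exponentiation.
By repeated squaring mod 29: (-6)^{1}≡23, (-6)^{2}≡7, (-6)^{4}≡20. Then (-6)^{6} = (-6)^{4+2} ≡ 20 × 7 ≡ 24 mod 29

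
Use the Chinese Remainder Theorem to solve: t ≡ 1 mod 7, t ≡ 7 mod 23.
M = 7 × 23 = 161. M₁ = 23, y₁ ≡ 4 mod 7. M₂ = 7, y₂ ≡ 10 mod 23. t = 1×23×4 + 7×7×10 ≡ 99 mod 161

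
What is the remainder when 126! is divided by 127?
By Wilson's theorem, (126)! ≡ -1 ≡ 126 mod 127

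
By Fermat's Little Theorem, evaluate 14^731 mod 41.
By Fermat: 14^{40} ≡ 1 mod 41. 731 ≡ 11 mod 40. So 14^{731} ≡ 14^{11} ≡ 38 mod 41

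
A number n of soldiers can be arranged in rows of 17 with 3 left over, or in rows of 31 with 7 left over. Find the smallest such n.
M = 17 × 31 = 527. M₁ = 31, y₁ ≡ 11 mod 17. M₂ = 17, y₂ ≡ 11 mod 31. n = 3×31×11 + 7×17×11 ≡ 224 mod 527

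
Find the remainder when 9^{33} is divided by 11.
By Fermat: 9^{10} ≡ 1 mod 11. 33 = 3×10 + 3. So 9^{33} ≡ 9^{3} ≡ 3 mod 11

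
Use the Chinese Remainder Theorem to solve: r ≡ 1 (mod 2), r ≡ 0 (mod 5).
M = 2 × 5 = 10. M₁ = 5, y₁ ≡ 1 (mod 2). M₂ = 2, y₂ ≡ 3 (mod 5). r = 1×5×1 + 0×2×3 ≡ 5 (mod 10)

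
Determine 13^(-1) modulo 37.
Since 37 is prime, by Fermat 13^(-1) ≡ 13^{35} ≡ 20 mod 37. Verify: 13 × 20 = 260 ≡ 1 mod 37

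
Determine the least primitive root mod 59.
g = 2. For each prime q|58: 2^{29}≡58, 2^{2}≡4, none ≡ 1, so ord_59(2) = 58 and 2 is a primitive root.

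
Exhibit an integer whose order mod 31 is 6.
6 has order 6 mod 31 since 6^{6} ≡ 1 (mod 31) and no smaller power works.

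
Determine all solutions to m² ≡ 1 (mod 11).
The square roots of 1 mod 11 are 1 and 10. Verify: 1² = 1 ≡ 1 (mod 11)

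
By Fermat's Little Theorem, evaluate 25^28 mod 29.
By Fermat's Little Theorem, 25^{28} ≡ 1 mod 29 since 29 is prime and gcd(25, 29) = 1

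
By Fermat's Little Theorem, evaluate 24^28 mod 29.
By Fermat's Little Theorem, 24^{28} ≡ 1 mod 29 since 29 is prime and gcd(24, 29) = 1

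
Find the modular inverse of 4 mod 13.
Since 13 is prime, by Fermat 4^(-1) ≡ 4^{11} ≡ 10 (mod 13). Verify: 4 × 10 = 40 ≡ 1 (mod 13)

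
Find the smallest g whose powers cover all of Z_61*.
g = 2. Powers: [2, 4, 8, 16, 32, 3, 6, 12, ...] generates all 60 non-zero residues.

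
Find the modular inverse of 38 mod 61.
Since 61 is prime, by Fermat 38^(-1) ≡ 38^{59} ≡ 53 mod 61. Verify: 38 × 53 = 2014 ≡ 1 mod 61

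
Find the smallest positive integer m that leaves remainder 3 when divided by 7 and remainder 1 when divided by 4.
M = 7 × 4 = 28. M₁ = 4, y₁ ≡ 2 (mod 7). M₂ = 7, y₂ ≡ 3 (mod 4). m = 3×4×2 + 1×7×3 ≡ 17 (mod 28)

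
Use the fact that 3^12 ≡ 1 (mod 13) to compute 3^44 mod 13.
By Fermat: 3^{12} ≡ 1 (mod 13). 44 = 3×12 + 8. So 3^{44} ≡ 3^{8} ≡ 9 (mod 13)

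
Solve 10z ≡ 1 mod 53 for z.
Since 53 is prime, by Fermat 10^(-1) ≡ 10^{51} ≡ 16 mod 53. Verify: 10 × 16 = 160 ≡ 1 mod 53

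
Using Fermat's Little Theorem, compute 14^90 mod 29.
By Fermat: 14^{28} ≡ 1 mod 29. 90 = 3×28 + 6. So 14^{90} ≡ 14^{6} ≡ 5 mod 29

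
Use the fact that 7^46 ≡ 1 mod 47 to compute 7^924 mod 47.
By Fermat: 7^{46} ≡ 1 mod 47. 924 ≡ 4 mod 46. So 7^{924} ≡ 7^{4} ≡ 4 mod 47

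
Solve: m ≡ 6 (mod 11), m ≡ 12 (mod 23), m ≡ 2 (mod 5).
M = 11 × 23 × 5 = 1265. M₁ = 115, y₁ ≡ 9 (mod 11). M₂ = 55, y₂ ≡ 18 (mod 23). M₃ = 253, y₃ ≡ 2 (mod 5). m = 6×115×9 + 12×55×18 + 2×253×2 ≡ 127 (mod 1265)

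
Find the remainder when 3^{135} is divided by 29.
By Fermat: 3^{28} ≡ 1 mod 29. 135 = 4×28 + 23. So 3^{135} ≡ 3^{23} ≡ 8 mod 29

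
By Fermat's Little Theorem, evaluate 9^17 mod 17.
By Fermat: 9^{16} ≡ 1 mod 17. So 9^{17} = 9^{16} · 9^{1} ≡ 9^{1} ≡ 9 mod 17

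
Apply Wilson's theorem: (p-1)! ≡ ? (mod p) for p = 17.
By Wilson's theorem, (16)! ≡ -1 ≡ 16 mod 17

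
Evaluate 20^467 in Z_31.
Using Fermat: 20^{30} ≡ 1 (mod 31). 467 ≡ 17 (mod 30). So 20^{467} ≡ 20^{17} ≡ 28 (mod 31)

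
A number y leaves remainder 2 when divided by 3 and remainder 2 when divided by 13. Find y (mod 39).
M = 3 × 13 = 39. M₁ = 13, y₁ ≡ 1 (mod 3). M₂ = 3, y₂ ≡ 9 (mod 13). y = 2×13×1 + 2×3×9 ≡ 2 (mod 39)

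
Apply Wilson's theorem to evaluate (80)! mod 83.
(82)! = (80)! × (81) × (82) ≡ -1 mod 83. So (80)! ≡ -1 × [(82)(81)]^(-1) ≡ 41 mod 83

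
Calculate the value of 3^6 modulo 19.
By repeated squaring mod 19: 3^{1}≡3, 3^{2}≡9, 3^{4}≡5. Then 3^{6} = 3^{4+2} ≡ 5 × 9 ≡ 7 mod 19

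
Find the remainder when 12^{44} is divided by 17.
By Fermat: 12^{16} ≡ 1 (mod 17). 44 = 2×16 + 12. So 12^{44} ≡ 12^{12} ≡ 4 (mod 17)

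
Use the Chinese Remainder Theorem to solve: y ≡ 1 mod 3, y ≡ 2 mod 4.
M = 3 × 4 = 12. M₁ = 4, y₁ ≡ 1 mod 3. M₂ = 3, y₂ ≡ 3 mod 4. y = 1×4×1 + 2×3×3 ≡ 10 mod 12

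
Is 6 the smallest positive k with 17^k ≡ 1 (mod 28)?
Powers of 17 mod 28: 17^1≡17, 17^2≡9, 17^3≡13, 17^4≡25, 17^5≡5, 17^6≡1. First k with 17^k≡1 is k=6. Yes, ord_28(17) = 6.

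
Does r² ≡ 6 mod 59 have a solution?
By Euler's criterion: 6^{29} ≡ 58 mod 59. Since this equals -1 (≡ 58), 6 is not a QR.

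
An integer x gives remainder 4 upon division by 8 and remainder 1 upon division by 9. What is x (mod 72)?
M = 8 × 9 = 72. M₁ = 9, y₁ ≡ 1 (mod 8). M₂ = 8, y₂ ≡ 8 (mod 9). x = 4×9×1 + 1×8×8 ≡ 28 (mod 72)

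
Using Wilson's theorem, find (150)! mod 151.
By Wilson's theorem, (150)! ≡ -1 ≡ 150 (mod 151)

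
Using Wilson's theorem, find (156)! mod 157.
By Wilson's theorem, (156)! ≡ -1 ≡ 156 mod 157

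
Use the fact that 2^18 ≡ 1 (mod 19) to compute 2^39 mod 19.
By Fermat: 2^{18} ≡ 1 (mod 19). 39 = 2×18 + 3. So 2^{39} ≡ 2^{3} ≡ 8 (mod 19)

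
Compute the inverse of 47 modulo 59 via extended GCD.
Extended GCD: 47(-5) + 59(4) = 1. So 47^(-1) ≡ -5 ≡ 54 (mod 59). Verify: 47 × 54 = 2538 ≡ 1 (mod 59)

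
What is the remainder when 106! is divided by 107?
By Wilson's theorem, (106)! ≡ -1 ≡ 106 mod 107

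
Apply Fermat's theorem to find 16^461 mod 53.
By Fermat: 16^{52} ≡ 1 mod 53. 461 ≡ 45 mod 52. So 16^{461} ≡ 16^{45} ≡ 13 mod 53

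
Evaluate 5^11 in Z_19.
By repeated squaring (mod 19): 5^{1}≡5, 5^{2}≡6, 5^{4}≡17, 5^{8}≡4. Then 5^{11} = 5^{8+2+1} ≡ 4 × 6 × 5 ≡ 6 (mod 19)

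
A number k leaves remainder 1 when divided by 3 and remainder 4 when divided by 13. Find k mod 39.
M = 3 × 13 = 39. M₁ = 13, y₁ ≡ 1 mod 3. M₂ = 3, y₂ ≡ 9 mod 13. k = 1×13×1 + 4×3×9 ≡ 4 mod 39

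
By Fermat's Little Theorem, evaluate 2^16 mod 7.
By Fermat: 2^{6} ≡ 1 mod 7. 16 = 2×6 + 4. So 2^{16} ≡ 2^{4} ≡ 2 mod 7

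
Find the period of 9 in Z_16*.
Powers of 9 mod 16: 9^1≡9, 9^2≡1. So the order of 9 is 2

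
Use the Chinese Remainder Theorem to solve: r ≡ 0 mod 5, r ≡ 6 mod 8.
M = 5 × 8 = 40. M₁ = 8, y₁ ≡ 2 mod 5. M₂ = 5, y₂ ≡ 5 mod 8. r = 0×8×2 + 6×5×5 ≡ 30 mod 40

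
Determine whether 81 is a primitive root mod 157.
81^{39} ≡ 1 mod 157 and 39 < 156, so ord_157(81) = 39 ≠ 156 and 81 is not a primitive root.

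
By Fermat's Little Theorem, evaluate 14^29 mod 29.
By Fermat: 14^{28} ≡ 1 (mod 29). So 14^{29} = 14^{28} · 14^{1} ≡ 14^{1} ≡ 14 (mod 29)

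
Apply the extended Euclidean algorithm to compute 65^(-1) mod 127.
Extended GCD: 65(43) + 127(-22) = 1. So 65^(-1) ≡ 43 (mod 127). Verify: 65 × 43 = 2795 ≡ 1 (mod 127)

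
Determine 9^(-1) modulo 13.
Since 13 is prime, by Fermat 9^(-1) ≡ 9^{11} ≡ 3 (mod 13). Verify: 9 × 3 = 27 ≡ 1 (mod 13)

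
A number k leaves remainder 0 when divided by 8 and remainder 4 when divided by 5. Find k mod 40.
M = 8 × 5 = 40. M₁ = 5, y₁ ≡ 5 mod 8. M₂ = 8, y₂ ≡ 2 mod 5. k = 0×5×5 + 4×8×2 ≡ 24 mod 40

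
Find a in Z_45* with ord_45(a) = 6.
4 has order 6 mod 45 since 4^{6} ≡ 1 mod 45 and no smaller power works.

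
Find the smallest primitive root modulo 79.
g = 3. Powers: [3, 9, 27, 2, 6, 18, ...] generates all 78 non-zero residues.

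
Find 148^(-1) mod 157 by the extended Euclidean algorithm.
Extended GCD: 148(-35) + 157(33) = 1. So 148^(-1) ≡ -35 ≡ 122 mod 157. Verify: 148 × 122 = 18056 ≡ 1 mod 157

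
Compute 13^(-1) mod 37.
Since 37 is prime, by Fermat 13^(-1) ≡ 13^{35} ≡ 20 mod 37. Verify: 13 × 20 = 260 ≡ 1 mod 37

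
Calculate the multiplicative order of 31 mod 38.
Powers of 31 mod 38: 31^1≡31, 31^2≡11, 31^3≡37, 31^4≡7, 31^5≡27, 31^6≡1. ord_38(31) = 6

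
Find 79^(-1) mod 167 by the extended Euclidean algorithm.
Extended GCD: 79(74) + 167(-35) = 1. So 79^(-1) ≡ 74 mod 167. Verify: 79 × 74 = 5846 ≡ 1 mod 167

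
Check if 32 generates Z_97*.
32^{48} ≡ 1 (mod 97) and 48 < 96, so ord_97(32) = 48 ≠ 96 and 32 is not a primitive root.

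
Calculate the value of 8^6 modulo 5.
Using Fermat: 8^{4} ≡ 1 (mod 5). 6 ≡ 2 (mod 4). So 8^{6} ≡ 8^{2} ≡ 4 (mod 5)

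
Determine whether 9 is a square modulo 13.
By Euler's criterion: 9^{6} ≡ 1 mod 13. Since this equals 1, 9 is a QR.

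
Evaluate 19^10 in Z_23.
By repeated squaring (mod 23): 19^{1}≡19, 19^{2}≡16, 19^{4}≡3, 19^{8}≡9. Then 19^{10} = 19^{8+2} ≡ 9 × 16 ≡ 6 (mod 23)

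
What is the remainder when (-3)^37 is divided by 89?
By repeated squaring (mod 89): (-3)^{1}≡86, (-3)^{2}≡9, (-3)^{4}≡81, (-3)^{8}≡64, (-3)^{16}≡2, (-3)^{32}≡4. Then (-3)^{37} = (-3)^{32+4+1} ≡ 4 × 81 × 86 ≡ 7 (mod 89)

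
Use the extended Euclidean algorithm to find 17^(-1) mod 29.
Extended GCD: 17(12) + 29(-7) = 1. So 17^(-1) ≡ 12 mod 29. Verify: 17 × 12 = 204 ≡ 1 mod 29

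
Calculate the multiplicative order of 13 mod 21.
Powers of 13 mod 21: 13^1≡13, 13^2≡1. Order = 2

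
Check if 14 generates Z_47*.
14^{23} ≡ 1 (mod 47) and 23 < 46, so ord_47(14) = 23 ≠ 46 and 14 is not a primitive root.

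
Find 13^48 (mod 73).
By repeated squaring (mod 73): 13^{1}≡13, 13^{2}≡23, 13^{4}≡18, 13^{8}≡32, 13^{16}≡2, 13^{32}≡4. Then 13^{48} = 13^{32+16} ≡ 4 × 2 ≡ 8 (mod 73)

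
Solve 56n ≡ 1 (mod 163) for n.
Since 163 is prime, by Fermat 56^(-1) ≡ 56^{161} ≡ 131 (mod 163). Verify: 56 × 131 = 7336 ≡ 1 (mod 163)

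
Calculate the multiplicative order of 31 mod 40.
Powers of 31 mod 40: 31^1≡31, 31^2≡1. Order = 2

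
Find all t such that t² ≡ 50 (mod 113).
The square roots of 50 mod 113 are 29 and 84. Verify: 29² = 841 ≡ 50 (mod 113)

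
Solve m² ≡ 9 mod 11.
The square roots of 9 mod 11 are 3 and 8. Verify: 3² = 9 ≡ 9 mod 11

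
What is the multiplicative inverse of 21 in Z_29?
Since 29 is prime, by Fermat 21^(-1) ≡ 21^{27} ≡ 18 (mod 29). Verify: 21 × 18 = 378 ≡ 1 (mod 29)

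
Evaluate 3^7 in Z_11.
By repeated squaring mod 11: 3^{1}≡3, 3^{2}≡9, 3^{4}≡4. Then 3^{7} = 3^{4+2+1} ≡ 4 × 9 × 3 ≡ 9 mod 11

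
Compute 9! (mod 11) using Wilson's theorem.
(10)! = (9)! × (10) ≡ -1 (mod 11). So (9)! ≡ -1 × (10)^(-1) ≡ (-1)×(-1) = 1 (mod 11)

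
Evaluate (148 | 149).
(148/149) = 148^{74} mod 149 = 1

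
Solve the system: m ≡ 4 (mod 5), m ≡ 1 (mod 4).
M = 5 × 4 = 20. M₁ = 4, y₁ ≡ 4 (mod 5). M₂ = 5, y₂ ≡ 1 (mod 4). m = 4×4×4 + 1×5×1 ≡ 9 (mod 20)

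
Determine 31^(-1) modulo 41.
Since 41 is prime, by Fermat 31^(-1) ≡ 31^{39} ≡ 4 (mod 41). Verify: 31 × 4 = 124 ≡ 1 (mod 41)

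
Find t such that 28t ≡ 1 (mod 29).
Since 29 is prime, by Fermat 28^(-1) ≡ 28^{27} ≡ 28 (mod 29). Verify: 28 × 28 = 784 ≡ 1 (mod 29)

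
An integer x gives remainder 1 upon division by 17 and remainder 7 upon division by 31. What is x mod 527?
M = 17 × 31 = 527. M₁ = 31, y₁ ≡ 11 mod 17. M₂ = 17, y₂ ≡ 11 mod 31. x = 1×31×11 + 7×17×11 ≡ 69 mod 527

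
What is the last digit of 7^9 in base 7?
By repeated squaring mod 7: 7^{1}≡0, 7^{2}≡0, 7^{4}≡0, 7^{8}≡0. Then 7^{9} = 7^{8+1} ≡ 0 × 0 ≡ 0 mod 7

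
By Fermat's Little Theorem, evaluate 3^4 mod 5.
By Fermat's Little Theorem, 3^{4} ≡ 1 (mod 5) since 5 is prime and gcd(3, 5) = 1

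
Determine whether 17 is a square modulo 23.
By Euler's criterion: 17^{11} ≡ 22 mod 23. Since this equals -1 (≡ 22), 17 is not a QR.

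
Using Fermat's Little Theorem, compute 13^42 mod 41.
By Fermat: 13^{40} ≡ 1 mod 41. So 13^{42} = 13^{40} · 13^{2} ≡ 13^{2} ≡ 5 mod 41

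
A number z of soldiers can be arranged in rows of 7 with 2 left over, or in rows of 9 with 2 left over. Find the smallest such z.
M = 7 × 9 = 63. M₁ = 9, y₁ ≡ 4 (mod 7). M₂ = 7, y₂ ≡ 4 (mod 9). z = 2×9×4 + 2×7×4 ≡ 2 (mod 63)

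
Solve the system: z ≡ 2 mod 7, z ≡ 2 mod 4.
M = 7 × 4 = 28. M₁ = 4, y₁ ≡ 2 mod 7. M₂ = 7, y₂ ≡ 3 mod 4. z = 2×4×2 + 2×7×3 ≡ 2 mod 28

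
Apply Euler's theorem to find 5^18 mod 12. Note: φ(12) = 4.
By Euler: 5^{4} ≡ 1 mod 12 since gcd(5, 12) = 1. 18 = 4×4 + 2. So 5^{18} ≡ 5^{2} ≡ 1 mod 12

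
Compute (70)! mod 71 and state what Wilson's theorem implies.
(70)! mod 71 = 70. Since this equals -1 mod 71, Wilson confirms 71 is prime.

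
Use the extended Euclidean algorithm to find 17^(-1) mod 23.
Extended GCD: 17(-4) + 23(3) = 1. So 17^(-1) ≡ -4 ≡ 19 mod 23. Verify: 17 × 19 = 323 ≡ 1 mod 23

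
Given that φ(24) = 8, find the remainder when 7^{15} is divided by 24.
By Euler: 7^{8} ≡ 1 (mod 24) since gcd(7, 24) = 1. 15 = 1×8 + 7. So 7^{15} ≡ 7^{7} ≡ 7 (mod 24)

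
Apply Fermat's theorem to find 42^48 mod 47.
By Fermat: 42^{46} ≡ 1 mod 47. So 42^{48} = 42^{46} · 42^{2} ≡ 42^{2} ≡ 25 mod 47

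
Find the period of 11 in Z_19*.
Powers of 11 mod 19: 11^1≡11, 11^2≡7, 11^3≡1. ord_19(11) = 3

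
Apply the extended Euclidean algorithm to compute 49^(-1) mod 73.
Extended GCD: 49(3) + 73(-2) = 1. So 49^(-1) ≡ 3 mod 73. Verify: 49 × 3 = 147 ≡ 1 mod 73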